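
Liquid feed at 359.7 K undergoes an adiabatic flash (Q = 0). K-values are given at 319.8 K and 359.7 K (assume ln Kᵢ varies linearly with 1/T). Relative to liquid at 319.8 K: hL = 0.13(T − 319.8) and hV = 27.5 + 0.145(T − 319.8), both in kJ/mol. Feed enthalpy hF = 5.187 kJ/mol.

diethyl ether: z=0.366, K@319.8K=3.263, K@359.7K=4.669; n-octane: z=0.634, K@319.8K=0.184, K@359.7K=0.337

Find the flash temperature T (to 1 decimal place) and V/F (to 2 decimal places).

Adiabatic flash: solve Rachford–Rice at each trial T, then check hF = ψ·hV(T) + (1−ψ)·hL(T).
  T = 319.8 K: K = (3.263, 0.184), RR gives ψ = 0.168, H_out = 4.630 kJ/mol
  T = 359.7 K: K = (4.669, 0.337), RR gives ψ = 0.379, H_out = 15.843 kJ/mol
  T = 339.8 K: K = (3.946, 0.254), RR gives ψ = 0.275, H_out = 10.251 kJ/mol
  T = 329.8 K: K = (3.599, 0.217), RR gives ψ = 0.224, H_out = 7.481 kJ/mol
  T = 324.8 K: K = (3.429, 0.200), RR gives ψ = 0.197, H_out = 6.071 kJ/mol
  T = 322.3 K: K = (3.346, 0.192), RR gives ψ = 0.183, H_out = 5.355 kJ/mol
  T = 321.1 K: K = (3.306, 0.188), RR gives ψ = 0.176, H_out = 5.009 kJ/mol
Linear interpolation between T = 321.1 (H_out = 5.009) and T = 322.3 (H_out = 5.355) on hF = 5.187 gives T ≈ 321.7 K, at which ψ = 0.18.

T = 321.7 K, V/F = 0.18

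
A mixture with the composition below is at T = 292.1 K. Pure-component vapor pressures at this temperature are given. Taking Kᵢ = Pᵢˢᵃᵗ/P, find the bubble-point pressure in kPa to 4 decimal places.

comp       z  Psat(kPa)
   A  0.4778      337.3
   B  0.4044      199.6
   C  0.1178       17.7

Pbub = 243.9652 kPa

At the bubble point ψ → 0, so ΣzᵢKᵢ = 1 with Kᵢ = Pᵢˢᵃᵗ/P ⇒ P = ΣzᵢPᵢˢᵃᵗ.
P = 0.4778·337.3 + 0.4044·199.6 + 0.1178·17.7 = 243.9652 kPa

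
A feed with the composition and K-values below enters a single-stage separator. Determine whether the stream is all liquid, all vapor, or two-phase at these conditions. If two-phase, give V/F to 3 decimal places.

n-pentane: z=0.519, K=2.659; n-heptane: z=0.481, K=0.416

ΣzᵢKᵢ = 1.580; Σzᵢ/Kᵢ = 1.351.
Both exceed 1, so a two-phase solution exists.
Let ψ = V/F and solve Σ zᵢ(Kᵢ−1)/(1+ψ(Kᵢ−1)) = 0.
Binary case is linear: z₁(K₁−1)(1+ψ(K₂−1)) + z₂(K₂−1)(1+ψ(K₁−1)) = 0
⇒ ψ = [z₁(K₁−1)+z₂(K₂−1)] / [−(K₁−1)(K₂−1)] = 0.5801/0.9689 = 0.599

two-phase, V/F = 0.599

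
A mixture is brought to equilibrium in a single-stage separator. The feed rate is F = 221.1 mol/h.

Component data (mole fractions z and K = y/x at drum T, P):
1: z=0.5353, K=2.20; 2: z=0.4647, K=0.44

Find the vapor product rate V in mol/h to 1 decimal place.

V = 125.7 mol/h

Let β = V/F and solve Σ zᵢ(Kᵢ−1)/(1+β(Kᵢ−1)) = 0.
g(0) = ΣzᵢKᵢ − 1 = 0.3821 and g(1) = 1 − Σzᵢ/Kᵢ = -0.2995, so a root lies in (0, 1).
Binary case is linear: z₁(K₁−1)(1+β(K₂−1)) + z₂(K₂−1)(1+β(K₁−1)) = 0
⇒ β = [z₁(K₁−1)+z₂(K₂−1)] / [−(K₁−1)(K₂−1)] = 0.38213/0.67200 = 0.5686
Then V = β·F = 0.5686·221.1 = 125.7 mol/h and L = F − V = 95.4 mol/h.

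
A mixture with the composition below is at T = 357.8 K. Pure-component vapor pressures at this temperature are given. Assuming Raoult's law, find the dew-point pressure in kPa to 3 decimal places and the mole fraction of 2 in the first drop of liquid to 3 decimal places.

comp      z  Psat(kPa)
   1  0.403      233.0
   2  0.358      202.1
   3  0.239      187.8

At the dew point ψ → 1, so Σzᵢ/Kᵢ = 1 with Kᵢ = Pᵢˢᵃᵗ/P ⇒ 1/P = Σzᵢ/Pᵢˢᵃᵗ.
1/P = 0.403/233.0 + 0.358/202.1 + 0.239/187.8 = 0.004774 ⇒ P = 209.484 kPa
xᵢ = zᵢP/Pᵢˢᵃᵗ ⇒ x_2 = 0.358·209.484/202.1 = 0.371

Pdew = 209.484 kPa, x_2 = 0.371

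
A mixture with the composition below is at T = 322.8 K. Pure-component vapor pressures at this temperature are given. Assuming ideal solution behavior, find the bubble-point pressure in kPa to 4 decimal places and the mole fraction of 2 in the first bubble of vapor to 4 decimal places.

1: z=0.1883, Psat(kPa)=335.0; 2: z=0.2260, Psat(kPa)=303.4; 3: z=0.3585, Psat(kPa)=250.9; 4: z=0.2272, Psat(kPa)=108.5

Pbub = 246.2477 kPa, y_2 = 0.2785

At the bubble point ψ → 0, so ΣzᵢKᵢ = 1 with Kᵢ = Pᵢˢᵃᵗ/P ⇒ P = ΣzᵢPᵢˢᵃᵗ.
P = 0.1883·335.0 + 0.2260·303.4 + 0.3585·250.9 + 0.2272·108.5 = 246.2477 kPa
yᵢ = zᵢPᵢˢᵃᵗ/P ⇒ y_2 = 0.2260·303.4/246.2477 = 0.2785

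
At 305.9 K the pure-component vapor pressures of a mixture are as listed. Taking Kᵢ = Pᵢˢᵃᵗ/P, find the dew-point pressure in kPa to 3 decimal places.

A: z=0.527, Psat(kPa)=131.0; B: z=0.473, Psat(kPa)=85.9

Pdew = 104.939 kPa

At the dew point ψ → 1, so Σzᵢ/Kᵢ = 1 with Kᵢ = Pᵢˢᵃᵗ/P ⇒ 1/P = Σzᵢ/Pᵢˢᵃᵗ.
1/P = 0.527/131.0 + 0.473/85.9 = 0.009529 ⇒ P = 104.939 kPa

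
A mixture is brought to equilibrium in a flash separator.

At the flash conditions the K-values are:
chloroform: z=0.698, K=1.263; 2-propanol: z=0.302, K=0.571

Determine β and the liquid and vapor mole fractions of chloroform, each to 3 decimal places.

β = 0.479, x_chloroform = 0.620, y_chloroform = 0.783

Let β = V/F and solve Σ zᵢ(Kᵢ−1)/(1+β(Kᵢ−1)) = 0.
Check two-phase: ΣzᵢKᵢ = 1.054 > 1 and Σzᵢ/Kᵢ = 1.082 > 1, so g(0) = 0.054 > 0 and g(1) = -0.082 < 0.
Newton–Raphson from β = 0.36:
  β = 0.360: g = 0.0145, g' = -0.118 → β = 0.483
  β = 0.483: g = -0.0005, g' = -0.126 → β = 0.479
Converged at β = 0.479.
Compositions from xᵢ = zᵢ/(1+β(Kᵢ−1)), yᵢ = Kᵢxᵢ:
  chloroform: x = 0.620, y = 0.783
  2-propanol: x = 0.380, y = 0.217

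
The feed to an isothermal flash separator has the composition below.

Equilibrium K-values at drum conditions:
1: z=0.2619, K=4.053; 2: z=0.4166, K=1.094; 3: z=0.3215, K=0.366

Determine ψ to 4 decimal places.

ψ = 0.5852

Material balance + equilibrium reduce to Σ zᵢ(Kᵢ−1)/(1+ψ(Kᵢ−1)) = 0.
Check two-phase: ΣzᵢKᵢ = 1.6349 > 1 and Σzᵢ/Kᵢ = 1.3238 > 1, so g(0) = 0.6349 > 0 and g(1) = -0.3238 < 0.
Newton iteration, ψ⁰ = 0.34:
  ψ = 0.3400: g = 0.17044, g' = -0.8012 → ψ = 0.5527
  ψ = 0.5527: g = 0.02095, g' = -0.6476 → ψ = 0.5851
  ψ = 0.5851: g = 0.00006, g' = -0.6443 → ψ = 0.5852
Converged at ψ = 0.5852.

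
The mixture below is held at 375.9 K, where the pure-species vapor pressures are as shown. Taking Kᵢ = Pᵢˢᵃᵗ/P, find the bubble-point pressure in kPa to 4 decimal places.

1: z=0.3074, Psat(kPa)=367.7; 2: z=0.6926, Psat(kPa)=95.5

Pbub = 179.1743 kPa

At the bubble point ψ → 0, so ΣzᵢKᵢ = 1 with Kᵢ = Pᵢˢᵃᵗ/P ⇒ P = ΣzᵢPᵢˢᵃᵗ.
P = 0.3074·367.7 + 0.6926·95.5 = 179.1743 kPa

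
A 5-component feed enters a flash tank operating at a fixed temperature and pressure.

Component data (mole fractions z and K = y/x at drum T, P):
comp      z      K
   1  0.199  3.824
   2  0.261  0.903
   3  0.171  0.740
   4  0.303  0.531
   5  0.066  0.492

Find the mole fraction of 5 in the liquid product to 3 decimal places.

Material balance + equilibrium reduce to Σ zᵢ(Kᵢ−1)/(1+ψ(Kᵢ−1)) = 0.
g(0) = ΣzᵢKᵢ − 1 = 0.317 and g(1) = 1 − Σzᵢ/Kᵢ = -0.277, so a root lies in (0, 1).
Iterate (Newton) starting at ψ = 0.5:
  ψ = 0.500: g = -0.0753, g' = -0.435 → ψ = 0.327
  ψ = 0.327: g = 0.0094, g' = -0.563 → ψ = 0.344
Converged at ψ = 0.344.
Compositions from xᵢ = zᵢ/(1+ψ(Kᵢ−1)), yᵢ = Kᵢxᵢ:
  1: x = 0.101, y = 0.386
  2: x = 0.270, y = 0.244
  3: x = 0.188, y = 0.139
  4: x = 0.361, y = 0.192
  5: x = 0.080, y = 0.039

x_5 = 0.080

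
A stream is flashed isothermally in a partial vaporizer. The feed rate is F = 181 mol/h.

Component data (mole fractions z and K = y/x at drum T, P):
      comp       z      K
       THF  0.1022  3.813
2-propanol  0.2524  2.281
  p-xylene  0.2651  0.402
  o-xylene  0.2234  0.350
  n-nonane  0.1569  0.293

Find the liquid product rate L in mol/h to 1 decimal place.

Rachford–Rice: g(β) = Σ zᵢ(Kᵢ−1)/(1+β(Kᵢ−1)) = 0.
Check two-phase: ΣzᵢKᵢ = 1.1961 > 1 and Σzᵢ/Kᵢ = 1.9707 > 1, so g(0) = 0.1961 > 0 and g(1) = -0.9707 < 0.
Newton iteration, β⁰ = 0.5:
  β = 0.5000: g = -0.29630, g' = -0.8813 → β = 0.1638
  β = 0.1638: g = 0.00037, g' = -0.9970 → β = 0.1641
Converged at β = 0.1641.
Then V = β·F = 0.1641·181 = 29.7 mol/h and L = F − V = 151.3 mol/h.

L = 151.3 mol/h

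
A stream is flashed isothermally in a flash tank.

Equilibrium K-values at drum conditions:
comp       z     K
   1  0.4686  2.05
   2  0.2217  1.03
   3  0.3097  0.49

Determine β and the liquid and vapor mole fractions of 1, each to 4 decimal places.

β = 0.8185, x_1 = 0.2520, y_1 = 0.5166

Rachford–Rice: g(β) = Σ zᵢ(Kᵢ−1)/(1+β(Kᵢ−1)) = 0.
Feasibility: ΣzᵢKᵢ = 1.3407, Σzᵢ/Kᵢ = 1.0759 — both > 1, two phases present.
Iterate (Newton) starting at β = 0.5:
  β = 0.5000: g = 0.11719, g' = -0.3675 → β = 0.8189
  β = 0.8189: g = -0.00017, g' = -0.3871 → β = 0.8185
Converged at β = 0.8185.
Compositions from xᵢ = zᵢ/(1+β(Kᵢ−1)), yᵢ = Kᵢxᵢ:
  1: x = 0.2520, y = 0.5166
  2: x = 0.2164, y = 0.2229
  3: x = 0.5316, y = 0.2605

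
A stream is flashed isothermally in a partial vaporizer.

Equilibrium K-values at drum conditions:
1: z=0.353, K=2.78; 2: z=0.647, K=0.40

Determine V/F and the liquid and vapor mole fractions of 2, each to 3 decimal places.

V/F = 0.225, x_2 = 0.748, y_2 = 0.299

Newton–Raphson from V/F = 0.7:
  V/F = 0.700: g = -0.3896, g' = -0.914 → V/F = 0.274
  V/F = 0.274: g = -0.0421, g' = -0.839 → V/F = 0.224
  V/F = 0.224: g = 0.0010, g' = -0.883 → V/F = 0.225
Converged at V/F = 0.225.
Compositions from xᵢ = zᵢ/(1+V/F(Kᵢ−1)), yᵢ = Kᵢxᵢ:
  1: x = 0.252, y = 0.701
  2: x = 0.748, y = 0.299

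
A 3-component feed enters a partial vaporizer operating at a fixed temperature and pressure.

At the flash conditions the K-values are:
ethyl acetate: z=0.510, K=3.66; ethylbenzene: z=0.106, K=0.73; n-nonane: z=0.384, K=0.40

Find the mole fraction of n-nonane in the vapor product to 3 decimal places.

Material balance + equilibrium reduce to Σ zᵢ(Kᵢ−1)/(1+ψ(Kᵢ−1)) = 0.
g(0) = ΣzᵢKᵢ − 1 = 1.098 and g(1) = 1 − Σzᵢ/Kᵢ = -0.245, so a root lies in (0, 1).
Newton iteration, ψ⁰ = 0.53:
  ψ = 0.530: g = 0.1917, g' = -0.929 → ψ = 0.736
  ψ = 0.736: g = 0.0100, g' = -0.868 → ψ = 0.748
Converged at ψ = 0.748.
Compositions from xᵢ = zᵢ/(1+ψ(Kᵢ−1)), yᵢ = Kᵢxᵢ:
  ethyl acetate: x = 0.171, y = 0.624
  ethylbenzene: x = 0.133, y = 0.097
  n-nonane: x = 0.697, y = 0.279

y_n-nonane = 0.279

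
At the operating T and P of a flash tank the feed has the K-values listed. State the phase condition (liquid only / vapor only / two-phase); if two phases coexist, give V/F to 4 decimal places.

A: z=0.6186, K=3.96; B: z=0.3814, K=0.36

ΣzᵢKᵢ = 2.5870; Σzᵢ/Kᵢ = 1.2157.
Both exceed 1, so a two-phase solution exists.
Material balance + equilibrium reduce to Σ zᵢ(Kᵢ−1)/(1+ψ(Kᵢ−1)) = 0.
Binary case is linear: z₁(K₁−1)(1+ψ(K₂−1)) + z₂(K₂−1)(1+ψ(K₁−1)) = 0
⇒ ψ = [z₁(K₁−1)+z₂(K₂−1)] / [−(K₁−1)(K₂−1)] = 1.58696/1.89440 = 0.8377

two-phase, V/F = 0.8377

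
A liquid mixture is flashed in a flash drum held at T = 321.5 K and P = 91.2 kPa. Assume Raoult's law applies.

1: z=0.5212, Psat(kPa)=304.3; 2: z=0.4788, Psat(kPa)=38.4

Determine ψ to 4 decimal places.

Raoult's law: Kᵢ = Pᵢˢᵃᵗ/P = Pᵢˢᵃᵗ/91.2.
  K_1 = 304.3/91.2 = 3.336623, K_2 = 38.4/91.2 = 0.421053
Newton–Raphson from ψ = 0.5:
  ψ = 0.5000: g = 0.17152, g' = -0.9231 → ψ = 0.6858
  ψ = 0.6858: g = 0.00822, g' = -0.8616 → ψ = 0.6953
Converged at ψ = 0.6953.

ψ = 0.6953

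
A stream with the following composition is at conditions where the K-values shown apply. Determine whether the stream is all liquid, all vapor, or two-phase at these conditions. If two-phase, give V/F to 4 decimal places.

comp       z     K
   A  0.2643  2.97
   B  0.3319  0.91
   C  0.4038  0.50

two-phase, V/F = 0.4164

ΣzᵢKᵢ = 1.2889; Σzᵢ/Kᵢ = 1.2613.
Both exceed 1, so a two-phase solution exists.
Material balance + equilibrium reduce to Σ zᵢ(Kᵢ−1)/(1+ψ(Kᵢ−1)) = 0.
Newton–Raphson from ψ = 0.5:
  ψ = 0.5000: g = -0.03818, g' = -0.4427 → ψ = 0.4138
  ψ = 0.4138: g = 0.00126, g' = -0.4747 → ψ = 0.4164
Converged at ψ = 0.4164.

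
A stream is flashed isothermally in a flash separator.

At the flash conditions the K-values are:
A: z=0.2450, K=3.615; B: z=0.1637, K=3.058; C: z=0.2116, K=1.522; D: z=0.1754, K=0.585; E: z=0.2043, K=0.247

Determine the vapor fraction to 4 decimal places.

ψ = 0.7184

Iterate (Newton) starting at ψ = 0.5:
  ψ = 0.5000: g = 0.19270, g' = -0.8654 → ψ = 0.7227
  ψ = 0.7227: g = -0.00411, g' = -0.9622 → ψ = 0.7184
Converged at ψ = 0.7184.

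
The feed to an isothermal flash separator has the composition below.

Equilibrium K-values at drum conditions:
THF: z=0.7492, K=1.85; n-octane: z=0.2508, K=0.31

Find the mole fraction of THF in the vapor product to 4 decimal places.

Let β = V/F and solve Σ zᵢ(Kᵢ−1)/(1+β(Kᵢ−1)) = 0.
Feasibility: ΣzᵢKᵢ = 1.4638, Σzᵢ/Kᵢ = 1.2140 — both > 1, two phases present.
Binary case is linear: z₁(K₁−1)(1+β(K₂−1)) + z₂(K₂−1)(1+β(K₁−1)) = 0
⇒ β = [z₁(K₁−1)+z₂(K₂−1)] / [−(K₁−1)(K₂−1)] = 0.46377/0.58650 = 0.7907
Compositions from xᵢ = zᵢ/(1+β(Kᵢ−1)), yᵢ = Kᵢxᵢ:
  THF: x = 0.4481, y = 0.8289
  n-octane: x = 0.5519, y = 0.1711

y_THF = 0.8289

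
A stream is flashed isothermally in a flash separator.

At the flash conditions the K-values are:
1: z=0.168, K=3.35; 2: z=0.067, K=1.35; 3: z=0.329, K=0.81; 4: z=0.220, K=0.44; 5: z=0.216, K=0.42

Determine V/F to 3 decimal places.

Rachford–Rice: g(V/F) = Σ zᵢ(Kᵢ−1)/(1+V/F(Kᵢ−1)) = 0.
Feasibility: ΣzᵢKᵢ = 1.107, Σzᵢ/Kᵢ = 1.520 — both > 1, two phases present.
Newton iteration, V/F⁰ = 0.59:
  V/F = 0.590: g = -0.2600, g' = -0.505 → V/F = 0.076
  V/F = 0.076: g = 0.0350, g' = -0.844 → V/F = 0.117
  V/F = 0.117: g = 0.0020, g' = -0.753 → V/F = 0.120
Converged at V/F = 0.120.

V/F = 0.120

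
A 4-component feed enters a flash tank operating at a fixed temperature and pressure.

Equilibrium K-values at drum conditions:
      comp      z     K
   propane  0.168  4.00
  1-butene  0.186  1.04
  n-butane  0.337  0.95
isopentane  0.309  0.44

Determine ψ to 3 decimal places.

ψ = 0.392

Newton iteration, ψ⁰ = 0.49:
  ψ = 0.490: g = -0.0444, g' = -0.433 → ψ = 0.387
  ψ = 0.387: g = 0.0022, g' = -0.483 → ψ = 0.392
Converged at ψ = 0.392.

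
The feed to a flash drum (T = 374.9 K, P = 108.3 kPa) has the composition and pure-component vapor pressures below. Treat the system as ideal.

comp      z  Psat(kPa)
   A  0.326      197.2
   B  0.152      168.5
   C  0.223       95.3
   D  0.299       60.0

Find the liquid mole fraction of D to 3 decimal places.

x_D = 0.444

Raoult's law: Kᵢ = Pᵢˢᵃᵗ/P = Pᵢˢᵃᵗ/108.3.
  K_A = 197.2/108.3 = 1.82087, K_B = 168.5/108.3 = 1.55586, K_C = 95.3/108.3 = 0.87996, K_D = 60.0/108.3 = 0.55402
Material balance + equilibrium reduce to Σ zᵢ(Kᵢ−1)/(1+β(Kᵢ−1)) = 0.
g(0) = ΣzᵢKᵢ − 1 = 0.192 and g(1) = 1 − Σzᵢ/Kᵢ = -0.070, so a root lies in (0, 1).
Iterate (Newton) starting at β = 0.36:
  β = 0.360: g = 0.0901, g' = -0.251 → β = 0.719
  β = 0.719: g = 0.0032, g' = -0.244 → β = 0.732
Converged at β = 0.732.
Compositions from xᵢ = zᵢ/(1+β(Kᵢ−1)), yᵢ = Kᵢxᵢ:
  A: x = 0.204, y = 0.371
  B: x = 0.108, y = 0.168
  C: x = 0.244, y = 0.215
  D: x = 0.444, y = 0.246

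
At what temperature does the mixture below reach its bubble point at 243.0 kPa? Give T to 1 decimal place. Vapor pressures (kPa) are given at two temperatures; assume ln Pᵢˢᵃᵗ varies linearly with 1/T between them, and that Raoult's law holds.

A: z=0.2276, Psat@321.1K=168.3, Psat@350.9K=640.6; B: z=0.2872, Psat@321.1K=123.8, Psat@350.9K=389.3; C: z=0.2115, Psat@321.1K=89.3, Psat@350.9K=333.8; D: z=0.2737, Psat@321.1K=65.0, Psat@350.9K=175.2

Bubble-point temperature: ΣzᵢPᵢˢᵃᵗ(T) = P. Interpolate ln Pᵢˢᵃᵗ = aᵢ + bᵢ/T.
  T = 321.1 K: ΣzᵢPᵢˢᵃᵗ = 110.54 kPa
  T = 350.9 K: ΣzᵢPᵢˢᵃᵗ = 376.16 kPa
  T = 336.0 K: ΣzᵢPᵢˢᵃᵗ = 209.11 kPa
  T = 343.4 K: ΣzᵢPᵢˢᵃᵗ = 281.57 kPa
  T = 339.7 K: ΣzᵢPᵢˢᵃᵗ = 243.02 kPa
  T = 337.9 K: ΣzᵢPᵢˢᵃᵗ = 225.97 kPa
Interpolating between 337.9 K and 339.7 K gives T ≈ 339.7 K.

T = 339.7 K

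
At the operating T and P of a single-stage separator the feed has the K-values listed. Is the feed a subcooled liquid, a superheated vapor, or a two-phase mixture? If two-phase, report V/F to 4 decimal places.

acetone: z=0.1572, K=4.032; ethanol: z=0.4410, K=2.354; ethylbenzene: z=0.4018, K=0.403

two-phase, V/F = 0.7593

ΣzᵢKᵢ = 1.8339; Σzᵢ/Kᵢ = 1.2234.
Both exceed 1, so a two-phase solution exists.
Let ψ = V/F and solve Σ zᵢ(Kᵢ−1)/(1+ψ(Kᵢ−1)) = 0.
Newton–Raphson from ψ = 0.5:
  ψ = 0.5000: g = 0.20356, g' = -0.8068 → ψ = 0.7523
  ψ = 0.7523: g = 0.00563, g' = -0.8046 → ψ = 0.7593
Converged at ψ = 0.7593.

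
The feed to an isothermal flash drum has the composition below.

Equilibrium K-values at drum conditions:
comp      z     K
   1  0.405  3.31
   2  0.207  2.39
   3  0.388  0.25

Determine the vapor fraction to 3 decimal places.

Material balance + equilibrium reduce to Σ zᵢ(Kᵢ−1)/(1+ψ(Kᵢ−1)) = 0.
Feasibility: ΣzᵢKᵢ = 1.932, Σzᵢ/Kᵢ = 1.761 — both > 1, two phases present.
Newton iteration, ψ⁰ = 0.34:
  ψ = 0.340: g = 0.3288, g' = -1.256 → ψ = 0.602
  ψ = 0.602: g = 0.0176, g' = -1.222 → ψ = 0.616
Converged at ψ = 0.616.

ψ = 0.616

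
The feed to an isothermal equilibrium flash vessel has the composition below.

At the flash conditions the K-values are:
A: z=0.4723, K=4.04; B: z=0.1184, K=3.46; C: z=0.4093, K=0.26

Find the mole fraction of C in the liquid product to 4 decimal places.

Newton–Raphson from β = 0.5:
  β = 0.5000: g = 0.21961, g' = -1.3961 → β = 0.6573
  β = 0.6573: g = 0.00046, g' = -1.4399 → β = 0.6576
Converged at β = 0.6576.
Compositions from xᵢ = zᵢ/(1+β(Kᵢ−1)), yᵢ = Kᵢxᵢ:
  A: x = 0.1575, y = 0.6362
  B: x = 0.0452, y = 0.1565
  C: x = 0.7973, y = 0.2073

x_C = 0.7973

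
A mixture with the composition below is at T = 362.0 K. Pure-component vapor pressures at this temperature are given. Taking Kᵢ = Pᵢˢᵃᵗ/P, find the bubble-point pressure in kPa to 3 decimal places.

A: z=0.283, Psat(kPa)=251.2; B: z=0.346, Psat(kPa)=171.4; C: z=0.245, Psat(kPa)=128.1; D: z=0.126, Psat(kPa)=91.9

Pbub = 173.358 kPa

At the bubble point ψ → 0, so ΣzᵢKᵢ = 1 with Kᵢ = Pᵢˢᵃᵗ/P ⇒ P = ΣzᵢPᵢˢᵃᵗ.
P = 0.283·251.2 + 0.346·171.4 + 0.245·128.1 + 0.126·91.9 = 173.358 kPa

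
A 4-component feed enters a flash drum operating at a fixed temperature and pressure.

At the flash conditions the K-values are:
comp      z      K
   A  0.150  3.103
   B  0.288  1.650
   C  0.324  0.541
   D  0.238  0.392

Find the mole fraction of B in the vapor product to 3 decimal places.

Iterate (Newton) starting at ψ = 0.46:
  ψ = 0.460: g = -0.0850, g' = -0.523 → ψ = 0.297
  ψ = 0.297: g = 0.0020, g' = -0.559 → ψ = 0.301
Converged at ψ = 0.301.
Compositions from xᵢ = zᵢ/(1+ψ(Kᵢ−1)), yᵢ = Kᵢxᵢ:
  A: x = 0.092, y = 0.285
  B: x = 0.241, y = 0.397
  C: x = 0.376, y = 0.203
  D: x = 0.291, y = 0.114

y_B = 0.397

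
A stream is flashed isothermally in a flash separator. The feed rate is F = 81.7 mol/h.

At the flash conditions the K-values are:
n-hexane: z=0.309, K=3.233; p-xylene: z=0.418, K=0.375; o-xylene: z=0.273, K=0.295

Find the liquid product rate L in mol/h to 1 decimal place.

L = 68.6 mol/h

Rachford–Rice: g(V/F) = Σ zᵢ(Kᵢ−1)/(1+V/F(Kᵢ−1)) = 0.
g(0) = ΣzᵢKᵢ − 1 = 0.236 and g(1) = 1 − Σzᵢ/Kᵢ = -1.136, so a root lies in (0, 1).
Newton–Raphson from V/F = 0.5:
  V/F = 0.500: g = -0.3512, g' = -1.013 → V/F = 0.153
  V/F = 0.153: g = 0.0093, g' = -1.225 → V/F = 0.161
Converged at V/F = 0.161.
Then V = V/F·F = 0.1610·81.7 = 13.1 mol/h and L = F − V = 68.6 mol/h.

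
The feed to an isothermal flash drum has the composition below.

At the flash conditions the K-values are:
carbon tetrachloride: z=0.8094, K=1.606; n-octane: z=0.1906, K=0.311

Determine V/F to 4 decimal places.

V/F = 0.8602

Binary case is linear: z₁(K₁−1)(1+V/F(K₂−1)) + z₂(K₂−1)(1+V/F(K₁−1)) = 0
⇒ V/F = [z₁(K₁−1)+z₂(K₂−1)] / [−(K₁−1)(K₂−1)] = 0.35917/0.41753 = 0.8602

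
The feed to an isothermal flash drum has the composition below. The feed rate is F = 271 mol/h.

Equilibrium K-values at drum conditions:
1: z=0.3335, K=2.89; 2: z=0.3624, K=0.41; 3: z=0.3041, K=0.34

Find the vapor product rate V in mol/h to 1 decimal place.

Let ψ = V/F and solve Σ zᵢ(Kᵢ−1)/(1+ψ(Kᵢ−1)) = 0.
Feasibility: ΣzᵢKᵢ = 1.2158, Σzᵢ/Kᵢ = 1.8937 — both > 1, two phases present.
Iterate (Newton) starting at ψ = 0.5:
  ψ = 0.5000: g = -0.27878, g' = -0.8638 → ψ = 0.1773
  ψ = 0.1773: g = 0.00604, g' = -0.9956 → ψ = 0.1833
  ψ = 0.1833: g = 0.00003, g' = -0.9871 → ψ = 0.1834
Converged at ψ = 0.1834.
Then V = ψ·F = 0.1834·271 = 49.7 mol/h and L = F − V = 221.3 mol/h.

V = 49.7 mol/h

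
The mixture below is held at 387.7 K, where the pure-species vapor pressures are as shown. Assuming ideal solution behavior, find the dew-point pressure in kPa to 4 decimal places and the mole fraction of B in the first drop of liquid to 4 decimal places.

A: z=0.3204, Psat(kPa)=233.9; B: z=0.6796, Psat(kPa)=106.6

At the dew point ψ → 1, so Σzᵢ/Kᵢ = 1 with Kᵢ = Pᵢˢᵃᵗ/P ⇒ 1/P = Σzᵢ/Pᵢˢᵃᵗ.
1/P = 0.3204/233.9 + 0.6796/106.6 = 0.0077451 ⇒ P = 129.1147 kPa
xᵢ = zᵢP/Pᵢˢᵃᵗ ⇒ x_B = 0.6796·129.1147/106.6 = 0.8231

Pdew = 129.1147 kPa, x_B = 0.8231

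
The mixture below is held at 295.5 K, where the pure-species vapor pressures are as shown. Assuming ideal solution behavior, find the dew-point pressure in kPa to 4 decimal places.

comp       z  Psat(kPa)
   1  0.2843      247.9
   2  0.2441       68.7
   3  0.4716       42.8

At the dew point ψ → 1, so Σzᵢ/Kᵢ = 1 with Kᵢ = Pᵢˢᵃᵗ/P ⇒ 1/P = Σzᵢ/Pᵢˢᵃᵗ.
1/P = 0.2843/247.9 + 0.2441/68.7 + 0.4716/42.8 = 0.0157187 ⇒ P = 63.6187 kPa

Pdew = 63.6187 kPa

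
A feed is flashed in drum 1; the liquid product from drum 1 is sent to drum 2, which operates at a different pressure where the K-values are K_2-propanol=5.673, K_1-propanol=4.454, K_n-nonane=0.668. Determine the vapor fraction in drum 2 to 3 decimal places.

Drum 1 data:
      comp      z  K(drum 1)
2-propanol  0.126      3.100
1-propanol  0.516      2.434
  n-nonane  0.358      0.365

Drum 1:
Iterate (Newton) starting at ψ₁ = 0.5:
  ψ₁ = 0.500: g = 0.2269, g' = -0.802 → ψ₁ = 0.783
  ψ₁ = 0.783: g = -0.0035, g' = -0.886 → ψ₁ = 0.779
Converged at ψ₁ = 0.779.
Drum-1 compositions:
  2-propanol: x = 0.048, y = 0.148
  1-propanol: x = 0.244, y = 0.593
  n-nonane: x = 0.708, y = 0.259
Drum-2 feed = drum-1 liquid: z₂ = (0.0478, 0.2437, 0.7085).
Drum 2:
Newton iteration, ψ₂⁰ = 0.42:
  ψ₂ = 0.420: g = 0.1456, g' = -0.709 → ψ₂ = 0.625
  ψ₂ = 0.625: g = 0.0265, g' = -0.483 → ψ₂ = 0.680
  ψ₂ = 0.680: g = 0.0010, g' = -0.449 → ψ₂ = 0.682
Converged at ψ₂ = 0.682.
  2-propanol: x = 0.011, y = 0.065
  1-propanol: x = 0.073, y = 0.323
  n-nonane: x = 0.916, y = 0.612

V/F (drum 2) = 0.682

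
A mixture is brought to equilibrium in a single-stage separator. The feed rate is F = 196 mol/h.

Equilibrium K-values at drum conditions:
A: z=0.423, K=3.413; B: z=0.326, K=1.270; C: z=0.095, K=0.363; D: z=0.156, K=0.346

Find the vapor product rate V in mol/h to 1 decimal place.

Rachford–Rice: g(ψ) = Σ zᵢ(Kᵢ−1)/(1+ψ(Kᵢ−1)) = 0.
Check two-phase: ΣzᵢKᵢ = 1.946 > 1 and Σzᵢ/Kᵢ = 1.093 > 1, so g(0) = 0.946 > 0 and g(1) = -0.093 < 0.
Iterate (Newton) starting at ψ = 0.4:
  ψ = 0.400: g = 0.3795, g' = -0.849 → ψ = 0.847
  ψ = 0.847: g = 0.0468, g' = -0.799 → ψ = 0.906
  ψ = 0.906: g = -0.0021, g' = -0.875 → ψ = 0.903
Converged at ψ = 0.903.
Then V = ψ·F = 0.9032·196 = 177.0 mol/h and L = F − V = 19.0 mol/h.

V = 177.0 mol/h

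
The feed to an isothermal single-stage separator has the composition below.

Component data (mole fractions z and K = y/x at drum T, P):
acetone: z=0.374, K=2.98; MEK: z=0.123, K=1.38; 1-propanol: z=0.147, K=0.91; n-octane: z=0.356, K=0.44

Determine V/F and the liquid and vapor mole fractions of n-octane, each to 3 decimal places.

Rachford–Rice: g(V/F) = Σ zᵢ(Kᵢ−1)/(1+V/F(Kᵢ−1)) = 0.
g(0) = ΣzᵢKᵢ − 1 = 0.575 and g(1) = 1 − Σzᵢ/Kᵢ = -0.185, so a root lies in (0, 1).
Newton iteration, V/F⁰ = 0.42:
  V/F = 0.420: g = 0.1702, g' = -0.642 → V/F = 0.685
  V/F = 0.685: g = 0.0139, g' = -0.570 → V/F = 0.709
Converged at V/F = 0.709.
Compositions from xᵢ = zᵢ/(1+V/F(Kᵢ−1)), yᵢ = Kᵢxᵢ:
  acetone: x = 0.156, y = 0.464
  MEK: x = 0.097, y = 0.134
  1-propanol: x = 0.157, y = 0.143
  n-octane: x = 0.591, y = 0.260

V/F = 0.709, x_n-octane = 0.591, y_n-octane = 0.260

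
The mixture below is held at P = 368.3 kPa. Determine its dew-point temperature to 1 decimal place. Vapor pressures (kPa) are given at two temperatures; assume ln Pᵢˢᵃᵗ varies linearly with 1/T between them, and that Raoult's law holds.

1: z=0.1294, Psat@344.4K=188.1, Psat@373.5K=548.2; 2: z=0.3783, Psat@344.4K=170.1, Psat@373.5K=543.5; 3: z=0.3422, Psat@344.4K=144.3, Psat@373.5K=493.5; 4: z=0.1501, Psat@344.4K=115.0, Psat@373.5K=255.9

Dew-point temperature: Σzᵢ·P/Pᵢˢᵃᵗ(T) = 1. Interpolate ln Pᵢˢᵃᵗ = aᵢ + bᵢ/T.
  T = 344.4 K: ΣzᵢP/Pᵢˢᵃᵗ = 2.4266
  T = 373.5 K: ΣzᵢP/Pᵢˢᵃᵗ = 0.8147
  T = 358.9 K: ΣzᵢP/Pᵢˢᵃᵗ = 1.3731
  T = 366.2 K: ΣzᵢP/Pᵢˢᵃᵗ = 1.0513
  T = 369.9 K: ΣzᵢP/Pᵢˢᵃᵗ = 0.9225
  T = 368.0 K: ΣzᵢP/Pᵢˢᵃᵗ = 0.9862
Interpolating between 366.2 K and 368.0 K gives T ≈ 367.6 K.

T = 367.6 K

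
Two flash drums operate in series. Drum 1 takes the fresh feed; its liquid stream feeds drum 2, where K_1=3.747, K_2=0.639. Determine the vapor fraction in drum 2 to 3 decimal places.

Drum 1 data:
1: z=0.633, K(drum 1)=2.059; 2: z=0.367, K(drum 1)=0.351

Drum 1:
Iterate (Newton) starting at ψ₁ = 0.66:
  ψ₁ = 0.660: g = -0.0221, g' = -0.719 → ψ₁ = 0.629
Converged at ψ₁ = 0.629.
Drum-1 compositions:
  1: x = 0.380, y = 0.782
  2: x = 0.620, y = 0.218
Drum-2 feed = drum-1 liquid: z₂ = (0.3800, 0.6200).
Drum 2:
Let ψ₂ = V/F and solve Σ zᵢ(Kᵢ−1)/(1+ψ₂(Kᵢ−1)) = 0.
g(0) = ΣzᵢKᵢ − 1 = 0.820 and g(1) = 1 − Σzᵢ/Kᵢ = -0.072, so a root lies in (0, 1).
Iterate (Newton) starting at ψ₂ = 0.5:
  ψ₂ = 0.500: g = 0.1666, g' = -0.629 → ψ₂ = 0.765
  ψ₂ = 0.765: g = 0.0274, g' = -0.452 → ψ₂ = 0.825
  ψ₂ = 0.825: g = 0.0006, g' = -0.433 → ψ₂ = 0.827
Converged at ψ₂ = 0.827.
  1: x = 0.116, y = 0.435
  2: x = 0.884, y = 0.565

V/F (drum 2) = 0.827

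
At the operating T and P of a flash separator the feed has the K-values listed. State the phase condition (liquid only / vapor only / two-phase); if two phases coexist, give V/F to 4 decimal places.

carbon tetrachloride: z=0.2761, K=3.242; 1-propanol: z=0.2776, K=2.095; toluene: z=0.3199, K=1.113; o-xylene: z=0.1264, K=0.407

ΣzᵢKᵢ = 1.8842; Σzᵢ/Kᵢ = 0.8157.
Since Σzᵢ/Kᵢ < 1 the mixture is above its dew point — single vapor phase.

vapor only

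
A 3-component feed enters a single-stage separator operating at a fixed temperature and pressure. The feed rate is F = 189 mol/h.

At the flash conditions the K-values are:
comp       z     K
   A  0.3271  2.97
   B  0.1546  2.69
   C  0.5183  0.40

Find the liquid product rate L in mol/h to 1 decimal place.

L = 89.5 mol/h

Newton iteration, ψ⁰ = 0.68:
  ψ = 0.6800: g = -0.12831, g' = -0.8599 → ψ = 0.5308
  ψ = 0.5308: g = -0.00357, g' = -0.8278 → ψ = 0.5265
Converged at ψ = 0.5265.
Then V = ψ·F = 0.5265·189 = 99.5 mol/h and L = F − V = 89.5 mol/h.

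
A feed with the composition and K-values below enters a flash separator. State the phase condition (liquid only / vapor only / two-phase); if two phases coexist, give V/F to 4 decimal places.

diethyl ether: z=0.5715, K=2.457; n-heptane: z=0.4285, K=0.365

two-phase, V/F = 0.6059

ΣzᵢKᵢ = 1.5606; Σzᵢ/Kᵢ = 1.4066.
Both exceed 1, so a two-phase solution exists.
Material balance + equilibrium reduce to Σ zᵢ(Kᵢ−1)/(1+ψ(Kᵢ−1)) = 0.
Newton–Raphson from ψ = 0.51:
  ψ = 0.5100: g = 0.07528, g' = -0.7772 → ψ = 0.6069
  ψ = 0.6069: g = -0.00077, g' = -0.7991 → ψ = 0.6059
Converged at ψ = 0.6059.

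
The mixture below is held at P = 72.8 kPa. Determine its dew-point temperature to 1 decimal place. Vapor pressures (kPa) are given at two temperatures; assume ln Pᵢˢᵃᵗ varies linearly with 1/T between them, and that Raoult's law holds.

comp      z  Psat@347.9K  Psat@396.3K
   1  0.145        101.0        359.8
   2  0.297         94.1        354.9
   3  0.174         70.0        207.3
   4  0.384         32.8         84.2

Dew-point temperature: Σzᵢ·P/Pᵢˢᵃᵗ(T) = 1. Interpolate ln Pᵢˢᵃᵗ = aᵢ + bᵢ/T.
  T = 347.9 K: ΣzᵢP/Pᵢˢᵃᵗ = 1.3675
  T = 396.3 K: ΣzᵢP/Pᵢˢᵃᵗ = 0.4834
  T = 372.1 K: ΣzᵢP/Pᵢˢᵃᵗ = 0.7838
  T = 360.0 K: ΣzᵢP/Pᵢˢᵃᵗ = 1.0249
  T = 366.1 K: ΣzᵢP/Pᵢˢᵃᵗ = 0.8932
  T = 363.1 K: ΣzᵢP/Pᵢˢᵃᵗ = 0.9551
  T = 361.6 K: ΣzᵢP/Pᵢˢᵃᵗ = 0.9881
Interpolating between 360.0 K and 361.6 K gives T ≈ 361.1 K.

T = 361.1 K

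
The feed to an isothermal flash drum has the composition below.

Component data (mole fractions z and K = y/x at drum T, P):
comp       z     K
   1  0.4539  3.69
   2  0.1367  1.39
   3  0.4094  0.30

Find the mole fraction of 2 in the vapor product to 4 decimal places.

Rachford–Rice: g(V/F) = Σ zᵢ(Kᵢ−1)/(1+V/F(Kᵢ−1)) = 0.
Feasibility: ΣzᵢKᵢ = 1.9877, Σzᵢ/Kᵢ = 1.5860 — both > 1, two phases present.
Newton–Raphson from V/F = 0.5:
  V/F = 0.5000: g = 0.12440, g' = -1.0866 → V/F = 0.6145
  V/F = 0.6145: g = 0.00035, g' = -1.0979 → V/F = 0.6148
Converged at V/F = 0.6148.
Compositions from xᵢ = zᵢ/(1+V/F(Kᵢ−1)), yᵢ = Kᵢxᵢ:
  1: x = 0.1710, y = 0.6311
  2: x = 0.1103, y = 0.1533
  3: x = 0.7187, y = 0.2156

y_2 = 0.1533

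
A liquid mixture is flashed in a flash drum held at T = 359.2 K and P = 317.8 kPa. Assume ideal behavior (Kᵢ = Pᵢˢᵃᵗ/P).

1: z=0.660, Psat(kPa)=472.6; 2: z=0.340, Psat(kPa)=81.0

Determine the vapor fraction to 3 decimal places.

ψ = 0.188

Raoult's law: Kᵢ = Pᵢˢᵃᵗ/P = Pᵢˢᵃᵗ/317.8.
  K_1 = 472.6/317.8 = 1.48710, K_2 = 81.0/317.8 = 0.25488
Rachford–Rice: g(ψ) = Σ zᵢ(Kᵢ−1)/(1+ψ(Kᵢ−1)) = 0.
Feasibility: ΣzᵢKᵢ = 1.068, Σzᵢ/Kᵢ = 1.778 — both > 1, two phases present.
Binary case is linear: z₁(K₁−1)(1+ψ(K₂−1)) + z₂(K₂−1)(1+ψ(K₁−1)) = 0
⇒ ψ = [z₁(K₁−1)+z₂(K₂−1)] / [−(K₁−1)(K₂−1)] = 0.0681/0.3629 = 0.188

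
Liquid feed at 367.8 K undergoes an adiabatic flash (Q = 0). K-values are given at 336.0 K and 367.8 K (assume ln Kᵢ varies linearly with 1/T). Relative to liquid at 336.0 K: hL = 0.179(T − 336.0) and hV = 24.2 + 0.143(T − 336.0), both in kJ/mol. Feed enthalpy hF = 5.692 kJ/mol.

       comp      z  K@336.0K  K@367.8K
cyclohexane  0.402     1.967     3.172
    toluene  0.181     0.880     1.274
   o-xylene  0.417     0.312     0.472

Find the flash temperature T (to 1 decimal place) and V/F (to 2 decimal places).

Adiabatic flash: solve Rachford–Rice at each trial T, then check hF = ψ·hV(T) + (1−ψ)·hL(T).
  T = 336.0 K: K = (1.967, 0.880, 0.312), RR gives ψ = 0.145, H_out = 3.515 kJ/mol
  T = 367.8 K: K = (3.172, 1.274, 0.472), RR gives ψ = 0.764, H_out = 23.317 kJ/mol
  T = 351.9 K: K = (2.525, 1.068, 0.387), RR gives ψ = 0.486, H_out = 14.335 kJ/mol
  T = 343.9 K: K = (2.233, 0.971, 0.348), RR gives ψ = 0.331, H_out = 9.339 kJ/mol
  T = 339.9 K: K = (2.096, 0.924, 0.330), RR gives ψ = 0.243, H_out = 6.543 kJ/mol
  T = 337.9 K: K = (2.029, 0.901, 0.321), RR gives ψ = 0.195, H_out = 5.034 kJ/mol
Linear interpolation between T = 337.9 (H_out = 5.034) and T = 339.9 (H_out = 6.543) on hF = 5.692 gives T ≈ 338.8 K, at which ψ = 0.22.

T = 338.8 K, V/F = 0.22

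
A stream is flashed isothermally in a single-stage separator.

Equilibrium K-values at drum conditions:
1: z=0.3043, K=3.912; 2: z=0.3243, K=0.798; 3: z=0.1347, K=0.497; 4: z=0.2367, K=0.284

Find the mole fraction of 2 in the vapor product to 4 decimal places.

Let β = V/F and solve Σ zᵢ(Kᵢ−1)/(1+β(Kᵢ−1)) = 0.
Feasibility: ΣzᵢKᵢ = 1.5834, Σzᵢ/Kᵢ = 1.5887 — both > 1, two phases present.
Newton–Raphson from β = 0.54:
  β = 0.5400: g = -0.09840, g' = -0.7934 → β = 0.4160
  β = 0.4160: g = 0.00215, g' = -0.8441 → β = 0.4185
Converged at β = 0.4185.
Compositions from xᵢ = zᵢ/(1+β(Kᵢ−1)), yᵢ = Kᵢxᵢ:
  1: x = 0.1371, y = 0.5365
  2: x = 0.3542, y = 0.2827
  3: x = 0.1706, y = 0.0848
  4: x = 0.3380, y = 0.0960

y_2 = 0.2827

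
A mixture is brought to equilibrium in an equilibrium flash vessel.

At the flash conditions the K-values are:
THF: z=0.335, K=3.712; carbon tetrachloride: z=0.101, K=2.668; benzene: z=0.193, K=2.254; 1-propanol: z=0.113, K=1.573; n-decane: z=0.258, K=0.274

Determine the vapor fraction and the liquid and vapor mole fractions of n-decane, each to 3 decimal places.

ψ = 0.862, x_n-decane = 0.690, y_n-decane = 0.189

Material balance + equilibrium reduce to Σ zᵢ(Kᵢ−1)/(1+ψ(Kᵢ−1)) = 0.
g(0) = ΣzᵢKᵢ − 1 = 1.196 and g(1) = 1 − Σzᵢ/Kᵢ = -0.227, so a root lies in (0, 1).
Newton iteration, ψ⁰ = 0.5:
  ψ = 0.500: g = 0.3825, g' = -1.000 → ψ = 0.883
  ψ = 0.883: g = -0.0277, g' = -1.399 → ψ = 0.863
  ψ = 0.863: g = -0.0007, g' = -1.329 → ψ = 0.862
Converged at ψ = 0.862.
Compositions from xᵢ = zᵢ/(1+ψ(Kᵢ−1)), yᵢ = Kᵢxᵢ:
  THF: x = 0.100, y = 0.372
  carbon tetrachloride: x = 0.041, y = 0.111
  benzene: x = 0.093, y = 0.209
  1-propanol: x = 0.076, y = 0.119
  n-decane: x = 0.690, y = 0.189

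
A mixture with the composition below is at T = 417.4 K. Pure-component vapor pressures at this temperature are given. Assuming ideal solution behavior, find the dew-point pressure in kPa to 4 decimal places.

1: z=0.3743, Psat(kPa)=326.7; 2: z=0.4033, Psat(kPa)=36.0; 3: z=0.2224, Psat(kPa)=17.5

Pdew = 39.9089 kPa

At the dew point ψ → 1, so Σzᵢ/Kᵢ = 1 with Kᵢ = Pᵢˢᵃᵗ/P ⇒ 1/P = Σzᵢ/Pᵢˢᵃᵗ.
1/P = 0.3743/326.7 + 0.4033/36.0 + 0.2224/17.5 = 0.0250570 ⇒ P = 39.9089 kPa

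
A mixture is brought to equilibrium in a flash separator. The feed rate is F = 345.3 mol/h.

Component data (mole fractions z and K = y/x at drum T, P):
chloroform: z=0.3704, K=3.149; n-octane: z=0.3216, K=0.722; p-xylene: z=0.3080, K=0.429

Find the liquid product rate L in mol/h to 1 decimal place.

Rachford–Rice: g(V/F) = Σ zᵢ(Kᵢ−1)/(1+V/F(Kᵢ−1)) = 0.
g(0) = ΣzᵢKᵢ − 1 = 0.5307 and g(1) = 1 − Σzᵢ/Kᵢ = -0.2810, so a root lies in (0, 1).
Iterate (Newton) starting at V/F = 0.32:
  V/F = 0.3200: g = 0.15833, g' = -0.7809 → V/F = 0.5228
  V/F = 0.5228: g = 0.01956, g' = -0.6175 → V/F = 0.5544
  V/F = 0.5544: g = 0.00019, g' = -0.6059 → V/F = 0.5547
Converged at V/F = 0.5547.
Then V = V/F·F = 0.5547·345.3 = 191.6 mol/h and L = F − V = 153.7 mol/h.

L = 153.7 mol/h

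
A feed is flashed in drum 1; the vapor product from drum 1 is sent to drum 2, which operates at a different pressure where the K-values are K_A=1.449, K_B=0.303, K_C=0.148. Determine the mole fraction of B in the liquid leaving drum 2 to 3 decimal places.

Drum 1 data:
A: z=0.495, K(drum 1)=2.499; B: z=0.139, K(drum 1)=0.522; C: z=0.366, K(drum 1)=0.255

Drum 1:
Iterate (Newton) starting at ψ₁ = 0.58:
  ψ₁ = 0.580: g = -0.1751, g' = -1.009 → ψ₁ = 0.406
  ψ₁ = 0.406: g = -0.0124, g' = -0.896 → ψ₁ = 0.393
Converged at ψ₁ = 0.393.
Drum-1 compositions:
  A: x = 0.312, y = 0.779
  B: x = 0.171, y = 0.089
  C: x = 0.517, y = 0.132
Drum-2 feed = drum-1 vapor: z₂ = (0.7788, 0.0893, 0.1319).
Drum 2:
Newton iteration, ψ₂⁰ = 0.5:
  ψ₂ = 0.500: g = -0.0058, g' = -0.498 → ψ₂ = 0.488
Converged at ψ₂ = 0.488.
  A: x = 0.639, y = 0.926
  B: x = 0.135, y = 0.041
  C: x = 0.226, y = 0.033

x_B (drum 2) = 0.135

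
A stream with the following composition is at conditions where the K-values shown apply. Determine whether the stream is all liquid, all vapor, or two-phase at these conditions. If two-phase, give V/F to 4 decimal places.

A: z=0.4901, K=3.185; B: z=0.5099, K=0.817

ΣzᵢKᵢ = 1.9776; Σzᵢ/Kᵢ = 0.7780.
Since Σzᵢ/Kᵢ < 1 the mixture is above its dew point — single vapor phase.

all vapor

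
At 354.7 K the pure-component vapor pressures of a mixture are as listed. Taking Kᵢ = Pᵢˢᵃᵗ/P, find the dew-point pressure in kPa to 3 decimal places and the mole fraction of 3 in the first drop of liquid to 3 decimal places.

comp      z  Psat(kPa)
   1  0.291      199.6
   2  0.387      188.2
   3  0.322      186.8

Pdew = 190.912 kPa, x_3 = 0.329

At the dew point ψ → 1, so Σzᵢ/Kᵢ = 1 with Kᵢ = Pᵢˢᵃᵗ/P ⇒ 1/P = Σzᵢ/Pᵢˢᵃᵗ.
1/P = 0.291/199.6 + 0.387/188.2 + 0.322/186.8 = 0.005238 ⇒ P = 190.912 kPa
xᵢ = zᵢP/Pᵢˢᵃᵗ ⇒ x_3 = 0.322·190.912/186.8 = 0.329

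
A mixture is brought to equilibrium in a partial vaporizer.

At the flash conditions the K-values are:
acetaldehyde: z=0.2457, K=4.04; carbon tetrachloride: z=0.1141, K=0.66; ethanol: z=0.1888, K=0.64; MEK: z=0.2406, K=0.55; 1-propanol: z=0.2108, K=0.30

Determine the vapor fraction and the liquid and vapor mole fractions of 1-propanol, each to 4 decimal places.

Let ψ = V/F and solve Σ zᵢ(Kᵢ−1)/(1+ψ(Kᵢ−1)) = 0.
Feasibility: ΣzᵢKᵢ = 1.3843, Σzᵢ/Kᵢ = 1.6688 — both > 1, two phases present.
Iterate (Newton) starting at ψ = 0.41:
  ψ = 0.4100: g = -0.13204, g' = -0.7779 → ψ = 0.2403
  ψ = 0.2403: g = 0.01621, g' = -1.0138 → ψ = 0.2563
  ψ = 0.2563: g = 0.00029, g' = -0.9786 → ψ = 0.2565
Converged at ψ = 0.2565.
Compositions from xᵢ = zᵢ/(1+ψ(Kᵢ−1)), yᵢ = Kᵢxᵢ:
  acetaldehyde: x = 0.1380, y = 0.5577
  carbon tetrachloride: x = 0.1250, y = 0.0825
  ethanol: x = 0.2080, y = 0.1331
  MEK: x = 0.2720, y = 0.1496
  1-propanol: x = 0.2569, y = 0.0771

ψ = 0.2565, x_1-propanol = 0.2569, y_1-propanol = 0.0771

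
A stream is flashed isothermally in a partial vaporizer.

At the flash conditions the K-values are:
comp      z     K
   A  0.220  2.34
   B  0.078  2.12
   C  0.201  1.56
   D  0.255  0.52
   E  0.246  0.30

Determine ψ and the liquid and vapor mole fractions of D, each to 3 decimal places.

Material balance + equilibrium reduce to Σ zᵢ(Kᵢ−1)/(1+ψ(Kᵢ−1)) = 0.
g(0) = ΣzᵢKᵢ − 1 = 0.200 and g(1) = 1 − Σzᵢ/Kᵢ = -0.570, so a root lies in (0, 1).
Newton–Raphson from ψ = 0.5:
  ψ = 0.500: g = -0.1055, g' = -0.607 → ψ = 0.326
  ψ = 0.326: g = -0.0040, g' = -0.574 → ψ = 0.319
Converged at ψ = 0.319.
Compositions from xᵢ = zᵢ/(1+ψ(Kᵢ−1)), yᵢ = Kᵢxᵢ:
  A: x = 0.154, y = 0.361
  B: x = 0.057, y = 0.122
  C: x = 0.171, y = 0.266
  D: x = 0.301, y = 0.157
  E: x = 0.317, y = 0.095

ψ = 0.319, x_D = 0.301, y_D = 0.157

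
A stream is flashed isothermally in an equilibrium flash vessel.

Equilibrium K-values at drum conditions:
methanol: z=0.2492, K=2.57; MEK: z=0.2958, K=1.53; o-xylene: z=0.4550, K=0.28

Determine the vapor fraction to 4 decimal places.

Newton–Raphson from ψ = 0.5:
  ψ = 0.5000: g = -0.16876, g' = -0.8206 → ψ = 0.2943
  ψ = 0.2943: g = -0.01249, g' = -0.7293 → ψ = 0.2772
Converged at ψ = 0.2772.

ψ = 0.2772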